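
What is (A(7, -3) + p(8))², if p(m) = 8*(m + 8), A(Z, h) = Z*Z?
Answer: 31329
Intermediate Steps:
A(Z, h) = Z²
p(m) = 64 + 8*m (p(m) = 8*(8 + m) = 64 + 8*m)
(A(7, -3) + p(8))² = (7² + (64 + 8*8))² = (49 + (64 + 64))² = (49 + 128)² = 177² = 31329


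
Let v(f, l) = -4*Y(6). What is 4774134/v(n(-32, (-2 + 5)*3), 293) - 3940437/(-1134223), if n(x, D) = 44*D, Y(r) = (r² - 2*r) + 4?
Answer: -2707245629469/63516488 ≈ -42623.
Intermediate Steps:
Y(r) = 4 + r² - 2*r
v(f, l) = -112 (v(f, l) = -4*(4 + 6² - 2*6) = -4*(4 + 36 - 12) = -4*28 = -112)
4774134/v(n(-32, (-2 + 5)*3), 293) - 3940437/(-1134223) = 4774134/(-112) - 3940437/(-1134223) = 4774134*(-1/112) - 3940437*(-1/1134223) = -2387067/56 + 3940437/1134223 = -2707245629469/63516488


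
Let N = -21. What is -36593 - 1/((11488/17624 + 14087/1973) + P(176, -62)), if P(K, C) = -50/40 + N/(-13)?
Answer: -67465352841765/1843662089 ≈ -36593.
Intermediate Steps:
P(K, C) = 19/52 (P(K, C) = -50/40 - 21/(-13) = -50*1/40 - 21*(-1/13) = -5/4 + 21/13 = 19/52)
-36593 - 1/((11488/17624 + 14087/1973) + P(176, -62)) = -36593 - 1/((11488/17624 + 14087/1973) + 19/52) = -36593 - 1/((11488*(1/17624) + 14087*(1/1973)) + 19/52) = -36593 - 1/((1436/2203 + 14087/1973) + 19/52) = -36593 - 1/(33866889/4346519 + 19/52) = -36593 - 1/1843662089/226018988 = -36593 - 1*226018988/1843662089 = -36593 - 226018988/1843662089 = -67465352841765/1843662089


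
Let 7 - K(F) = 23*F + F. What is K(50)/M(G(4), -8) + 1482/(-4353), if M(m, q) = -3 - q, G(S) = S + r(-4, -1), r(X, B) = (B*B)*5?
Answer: -1733513/7255 ≈ -238.94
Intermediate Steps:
r(X, B) = 5*B**2 (r(X, B) = B**2*5 = 5*B**2)
K(F) = 7 - 24*F (K(F) = 7 - (23*F + F) = 7 - 24*F)
G(S) = 5 + S (G(S) = S + 5*(-1)**2 = S + 5*1 = S + 5 = 5 + S)
K(50)/M(G(4), -8) + 1482/(-4353) = (7 - 24*50)/(-3 - 1*(-8)) + 1482/(-4353) = (7 - 1200)/(-3 + 8) + 1482*(-1/4353) = -1193/5 - 494/1451 = -1733513/7255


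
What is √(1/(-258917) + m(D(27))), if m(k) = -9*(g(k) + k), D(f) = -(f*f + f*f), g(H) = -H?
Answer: I*√258917/258917 ≈ 0.0019653*I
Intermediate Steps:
D(f) = -2*f² (D(f) = -(f² + f²) = -2*f²)
m(k) = 0 (m(k) = -9*(-k + k) = -9*0 = 0)
√(1/(-258917) + m(D(27))) = √(1/(-258917) + 0) = √(-1/258917 + 0) = √(-1/258917) = I*√258917/258917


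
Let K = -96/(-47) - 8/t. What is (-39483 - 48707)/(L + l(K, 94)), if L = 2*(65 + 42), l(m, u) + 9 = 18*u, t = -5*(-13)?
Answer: -88190/1897 ≈ -46.489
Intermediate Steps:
t = 65
K = 5864/3055 (K = -96/(-47) - 8/65 = -96*(-1/47) - 8*1/65 = 96/47 - 8/65 = 5864/3055 ≈ 1.9195)
l(m, u) = -9 + 18*u
L = 214 (L = 2*107 = 214)
(-39483 - 48707)/(L + l(K, 94)) = (-39483 - 48707)/(214 + (-9 + 18*94)) = -88190/(214 + (-9 + 1692)) = -88190/(214 + 1683) = -88190/1897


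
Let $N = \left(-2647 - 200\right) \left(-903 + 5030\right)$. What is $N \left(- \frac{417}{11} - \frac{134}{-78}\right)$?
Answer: $\frac{4677533546}{11} \approx 4.2523 \cdot 10^{8}$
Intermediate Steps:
$N = -11749569$ ($N = \left(-2847\right) 4127 = -11749569$)
$N \left(- \frac{417}{11} - \frac{134}{-78}\right) = - 11749569 \left(- \frac{417}{11} - \frac{134}{-78}\right) = - 11749569 \left(\left(-417\right) \frac{1}{11} - - \frac{67}{39}\right) = - 11749569 \left(- \frac{417}{11} + \frac{67}{39}\right) = \left(-11749569\right) \left(- \frac{15526}{429}\right) = \frac{4677533546}{11}$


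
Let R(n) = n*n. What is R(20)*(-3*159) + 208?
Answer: -190592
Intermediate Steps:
R(n) = n**2
R(20)*(-3*159) + 208 = 20**2*(-3*159) + 208 = 400*(-477) + 208 = -190800 + 208 = -190592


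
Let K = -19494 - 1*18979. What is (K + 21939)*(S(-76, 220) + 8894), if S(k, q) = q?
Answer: -150690876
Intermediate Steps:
K = -38473 (K = -19494 - 18979 = -38473)
(K + 21939)*(S(-76, 220) + 8894) = (-38473 + 21939)*(220 + 8894) = -16534*9114 = -150690876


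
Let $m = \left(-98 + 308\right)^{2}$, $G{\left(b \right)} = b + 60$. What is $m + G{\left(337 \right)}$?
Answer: $44497$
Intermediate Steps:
$G{\left(b \right)} = 60 + b$
$m = 44100$ ($m = 210^{2} = 44100$)
$m + G{\left(337 \right)} = 44100 + \left(60 + 337\right) = 44100 + 397 = 44497$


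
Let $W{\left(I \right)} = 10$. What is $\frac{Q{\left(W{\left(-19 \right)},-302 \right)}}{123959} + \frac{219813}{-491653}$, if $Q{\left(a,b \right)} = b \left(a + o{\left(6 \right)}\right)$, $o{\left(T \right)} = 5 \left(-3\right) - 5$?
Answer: $- \frac{25763007607}{60944814227} \approx -0.42273$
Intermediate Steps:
$o{\left(T \right)} = -20$ ($o{\left(T \right)} = -15 - 5 = -20$)
$Q{\left(a,b \right)} = b \left(-20 + a\right)$ ($Q{\left(a,b \right)} = b \left(a - 20\right) = b \left(-20 + a\right)$)
$\frac{Q{\left(W{\left(-19 \right)},-302 \right)}}{123959} + \frac{219813}{-491653} = \frac{\left(-302\right) \left(-20 + 10\right)}{123959} + \frac{219813}{-491653} = \left(-302\right) \left(-10\right) \frac{1}{123959} + 219813 \left(- \frac{1}{491653}\right) = 3020 \cdot \frac{1}{123959} - \frac{219813}{491653} = \frac{3020}{123959} - \frac{219813}{491653} = - \frac{25763007607}{60944814227}$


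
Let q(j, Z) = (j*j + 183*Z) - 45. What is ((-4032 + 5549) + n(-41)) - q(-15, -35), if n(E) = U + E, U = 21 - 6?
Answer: 7716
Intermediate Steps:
q(j, Z) = -45 + j**2 + 183*Z (q(j, Z) = (j**2 + 183*Z) - 45 = -45 + j**2 + 183*Z)
U = 15
n(E) = 15 + E
((-4032 + 5549) + n(-41)) - q(-15, -35) = ((-4032 + 5549) + (15 - 41)) - (-45 + (-15)**2 + 183*(-35)) = (1517 - 26) - (-45 + 225 - 6405) = 1491 - 1*(-6225) = 1491 + 6225 = 7716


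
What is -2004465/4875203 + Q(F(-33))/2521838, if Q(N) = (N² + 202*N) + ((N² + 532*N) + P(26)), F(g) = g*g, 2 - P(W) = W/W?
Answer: 10405156615637/12294472183114 ≈ 0.84633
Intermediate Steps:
P(W) = 1 (P(W) = 2 - W/W = 2 - 1*1 = 2 - 1 = 1)
F(g) = g²
Q(N) = 1 + 2*N² + 734*N (Q(N) = (N² + 202*N) + ((N² + 532*N) + 1) = (N² + 202*N) + (1 + N² + 532*N) = 1 + 2*N² + 734*N)
-2004465/4875203 + Q(F(-33))/2521838 = -2004465/4875203 + (1 + 2*((-33)²)² + 734*(-33)²)/2521838 = -2004465*1/4875203 + (1 + 2*1089² + 734*1089)*(1/2521838) = -2004465/4875203 + (1 + 2*1185921 + 799326)*(1/2521838) = -2004465/4875203 + (1 + 2371842 + 799326)*(1/2521838) = -2004465/4875203 + 3171169*(1/2521838) = -2004465/4875203 + 3171169/2521838 = 10405156615637/12294472183114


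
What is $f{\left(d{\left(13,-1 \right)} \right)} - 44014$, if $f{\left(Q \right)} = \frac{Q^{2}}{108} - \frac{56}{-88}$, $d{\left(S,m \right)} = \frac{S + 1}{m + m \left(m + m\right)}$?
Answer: $- \frac{13071430}{297} \approx -44012.0$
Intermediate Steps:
$d{\left(S,m \right)} = \frac{1 + S}{m + 2 m^{2}}$ ($d{\left(S,m \right)} = \frac{1 + S}{m + m 2 m} = \frac{1 + S}{m + 2 m^{2}}$)
$f{\left(Q \right)} = \frac{7}{11} + \frac{Q^{2}}{108}$ ($f{\left(Q \right)} = Q^{2} \cdot \frac{1}{108} - - \frac{7}{11} = \frac{Q^{2}}{108} + \frac{7}{11} = \frac{7}{11} + \frac{Q^{2}}{108}$)
$f{\left(d{\left(13,-1 \right)} \right)} - 44014 = \left(\frac{7}{11} + \frac{\left(\frac{1 + 13}{\left(-1\right) \left(1 + 2 \left(-1\right)\right)}\right)^{2}}{108}\right) - 44014 = \left(\frac{7}{11} + \frac{\left(\left(-1\right) \frac{1}{1 - 2} \cdot 14\right)^{2}}{108}\right) - 44014 = \left(\frac{7}{11} + \frac{\left(\left(-1\right) \frac{1}{-1} \cdot 14\right)^{2}}{108}\right) - 44014 = \left(\frac{7}{11} + \frac{\left(\left(-1\right) \left(-1\right) 14\right)^{2}}{108}\right) - 44014 = \left(\frac{7}{11} + \frac{14^{2}}{108}\right) - 44014 = \left(\frac{7}{11} + \frac{1}{108} \cdot 196\right) - 44014 = \left(\frac{7}{11} + \frac{49}{27}\right) - 44014 = \frac{728}{297} - 44014 = - \frac{13071430}{297}$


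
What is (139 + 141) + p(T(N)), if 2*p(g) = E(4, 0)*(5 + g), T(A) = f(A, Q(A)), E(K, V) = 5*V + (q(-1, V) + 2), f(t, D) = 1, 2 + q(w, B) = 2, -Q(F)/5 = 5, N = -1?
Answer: 286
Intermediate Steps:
Q(F) = -25 (Q(F) = -5*5 = -25)
q(w, B) = 0 (q(w, B) = -2 + 2 = 0)
E(K, V) = 2 + 5*V (E(K, V) = 5*V + (0 + 2) = 5*V + 2 = 2 + 5*V)
T(A) = 1
p(g) = 5 + g (p(g) = ((2 + 5*0)*(5 + g))/2 = ((2 + 0)*(5 + g))/2 = (2*(5 + g))/2 = (10 + 2*g)/2 = 5 + g)
(139 + 141) + p(T(N)) = (139 + 141) + (5 + 1) = 280 + 6 = 286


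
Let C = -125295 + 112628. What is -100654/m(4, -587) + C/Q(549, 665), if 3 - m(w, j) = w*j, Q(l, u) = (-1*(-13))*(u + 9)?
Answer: -911710465/20599462 ≈ -44.259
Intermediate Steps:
Q(l, u) = 117 + 13*u (Q(l, u) = 13*(9 + u) = 117 + 13*u)
C = -12667
m(w, j) = 3 - j*w (m(w, j) = 3 - w*j = 3 - j*w)
-100654/m(4, -587) + C/Q(549, 665) = -100654/(3 - 1*(-587)*4) - 12667/(117 + 13*665) = -100654/(3 + 2348) - 12667/(117 + 8645) = -100654/2351 - 12667/8762 = -911710465/20599462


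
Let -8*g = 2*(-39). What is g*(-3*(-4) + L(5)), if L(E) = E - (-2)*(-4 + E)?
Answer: 741/4 ≈ 185.25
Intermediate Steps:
g = 39/4 (g = -(-39)/4 = -1/8*(-78) = 39/4 ≈ 9.7500)
L(E) = -8 + 3*E (L(E) = E - (8 - 2*E) = E + (-8 + 2*E) = -8 + 3*E)
g*(-3*(-4) + L(5)) = 39*(-3*(-4) + (-8 + 3*5))/4 = 39*(12 + (-8 + 15))/4 = 39*(12 + 7)/4 = (39/4)*19 = 741/4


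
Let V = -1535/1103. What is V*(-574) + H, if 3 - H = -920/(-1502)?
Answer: 663676269/828353 ≈ 801.20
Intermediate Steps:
V = -1535/1103 (V = -1535*1/1103 = -1535/1103 ≈ -1.3917)
H = 1793/751 (H = 3 - (-920)/(-1502) = 3 - (-920)*(-1)/1502 = 3 - 1*460/751 = 3 - 460/751 = 1793/751 ≈ 2.3875)
V*(-574) + H = -1535/1103*(-574) + 1793/751 = 881090/1103 + 1793/751 = 663676269/828353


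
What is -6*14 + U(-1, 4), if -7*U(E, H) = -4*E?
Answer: -592/7 ≈ -84.571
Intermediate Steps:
U(E, H) = 4*E/7 (U(E, H) = -(-4)*E/7 = 4*E/7)
-6*14 + U(-1, 4) = -6*14 + (4/7)*(-1) = -84 - 4/7 = -592/7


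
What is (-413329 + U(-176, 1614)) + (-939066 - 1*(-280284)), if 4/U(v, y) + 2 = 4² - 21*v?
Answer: -1988765903/1855 ≈ -1.0721e+6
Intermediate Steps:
U(v, y) = 4/(14 - 21*v) (U(v, y) = 4/(-2 + (4² - 21*v)) = 4/(-2 + (16 - 21*v)) = 4/(14 - 21*v))
(-413329 + U(-176, 1614)) + (-939066 - 1*(-280284)) = (-413329 - 4/(-14 + 21*(-176))) + (-939066 - 1*(-280284)) = (-413329 - 4/(-14 - 3696)) + (-939066 + 280284) = (-413329 - 4/(-3710)) - 658782 = (-413329 - 4*(-1/3710)) - 658782 = (-413329 + 2/1855) - 658782 = -766725293/1855 - 658782 = -1988765903/1855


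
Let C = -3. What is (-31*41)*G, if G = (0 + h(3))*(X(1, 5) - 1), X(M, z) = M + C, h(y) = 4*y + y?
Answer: 57195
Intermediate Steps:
h(y) = 5*y
X(M, z) = -3 + M (X(M, z) = M - 3 = -3 + M)
G = -45 (G = (0 + 5*3)*((-3 + 1) - 1) = (0 + 15)*(-2 - 1) = 15*(-3) = -45)
(-31*41)*G = -31*41*(-45) = -1271*(-45) = 57195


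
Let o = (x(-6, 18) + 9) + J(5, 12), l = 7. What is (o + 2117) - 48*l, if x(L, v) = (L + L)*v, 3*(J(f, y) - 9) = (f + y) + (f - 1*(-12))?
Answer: 4783/3 ≈ 1594.3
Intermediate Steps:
J(f, y) = 13 + y/3 + 2*f/3 (J(f, y) = 9 + ((f + y) + (f - 1*(-12)))/3 = 9 + ((f + y) + (f + 12))/3 = 9 + ((f + y) + (12 + f))/3 = 9 + (12 + y + 2*f)/3 = 9 + (4 + y/3 + 2*f/3) = 13 + y/3 + 2*f/3)
x(L, v) = 2*L*v (x(L, v) = (2*L)*v = 2*L*v)
o = -560/3 (o = (2*(-6)*18 + 9) + (13 + (⅓)*12 + (⅔)*5) = (-216 + 9) + (13 + 4 + 10/3) = -207 + 61/3 = -560/3 ≈ -186.67)
(o + 2117) - 48*l = (-560/3 + 2117) - 48*7 = 5791/3 - 336 = 4783/3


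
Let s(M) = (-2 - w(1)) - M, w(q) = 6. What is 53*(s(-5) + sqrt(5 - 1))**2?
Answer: 53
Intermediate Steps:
s(M) = -8 - M (s(M) = (-2 - 1*6) - M = (-2 - 6) - M = -8 - M)
53*(s(-5) + sqrt(5 - 1))**2 = 53*((-8 - 1*(-5)) + sqrt(5 - 1))**2 = 53*((-8 + 5) + sqrt(4))**2 = 53*(-3 + 2)**2 = 53*(-1)**2 = 53*1 = 53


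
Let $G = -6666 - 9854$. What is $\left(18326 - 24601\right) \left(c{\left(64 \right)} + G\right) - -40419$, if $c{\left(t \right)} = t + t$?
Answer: $102900219$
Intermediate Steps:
$c{\left(t \right)} = 2 t$
$G = -16520$
$\left(18326 - 24601\right) \left(c{\left(64 \right)} + G\right) - -40419 = \left(18326 - 24601\right) \left(2 \cdot 64 - 16520\right) - -40419 = - 6275 \left(128 - 16520\right) + 40419 = \left(-6275\right) \left(-16392\right) + 40419 = 102859800 + 40419 = 102900219$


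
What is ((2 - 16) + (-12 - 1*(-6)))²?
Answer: 400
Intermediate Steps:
((2 - 16) + (-12 - 1*(-6)))² = (-14 + (-12 + 6))² = (-14 - 6)² = (-20)² = 400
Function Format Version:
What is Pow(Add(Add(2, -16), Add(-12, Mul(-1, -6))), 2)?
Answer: 400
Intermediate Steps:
Pow(Add(Add(2, -16), Add(-12, Mul(-1, -6))), 2) = Pow(Add(-14, Add(-12, 6)), 2) = Pow(Add(-14, -6), 2) = Pow(-20, 2) = 400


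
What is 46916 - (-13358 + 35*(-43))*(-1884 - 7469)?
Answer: -138966723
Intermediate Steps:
46916 - (-13358 + 35*(-43))*(-1884 - 7469) = 46916 - (-13358 - 1505)*(-9353) = 46916 - (-14863)*(-9353) = 46916 - 1*139013639 = 46916 - 139013639 = -138966723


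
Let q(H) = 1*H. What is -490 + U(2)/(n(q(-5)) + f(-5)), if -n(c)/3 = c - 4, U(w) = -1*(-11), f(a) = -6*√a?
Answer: -49457/101 + 22*I*√5/303 ≈ -489.67 + 0.16235*I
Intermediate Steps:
U(w) = 11
q(H) = H
n(c) = 12 - 3*c (n(c) = -3*(c - 4) = -3*(-4 + c) = 12 - 3*c)
-490 + U(2)/(n(q(-5)) + f(-5)) = -490 + 11/((12 - 3*(-5)) - 6*I*√5) = -490 + 11/((12 + 15) - 6*I*√5) = -490 + 11/(27 - 6*I*√5)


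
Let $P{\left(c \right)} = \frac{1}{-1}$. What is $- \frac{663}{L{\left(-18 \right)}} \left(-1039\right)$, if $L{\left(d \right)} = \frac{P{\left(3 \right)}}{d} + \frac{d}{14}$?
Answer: $- \frac{86795982}{155} \approx -5.5997 \cdot 10^{5}$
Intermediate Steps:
$P{\left(c \right)} = -1$
$L{\left(d \right)} = - \frac{1}{d} + \frac{d}{14}$
$- \frac{663}{L{\left(-18 \right)}} \left(-1039\right) = - \frac{663}{- \frac{1}{-18} + \frac{1}{14} \left(-18\right)} \left(-1039\right) = - \frac{663}{\left(-1\right) \left(- \frac{1}{18}\right) - \frac{9}{7}} \left(-1039\right) = - \frac{663}{\frac{1}{18} - \frac{9}{7}} \left(-1039\right) = - \frac{663}{- \frac{155}{126}} \left(-1039\right) = \left(-663\right) \left(- \frac{126}{155}\right) \left(-1039\right) = \frac{83538}{155} \left(-1039\right) = - \frac{86795982}{155}$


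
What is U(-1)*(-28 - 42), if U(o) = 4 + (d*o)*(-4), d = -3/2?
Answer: 140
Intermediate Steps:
d = -3/2 (d = -3*1/2 = -3/2 ≈ -1.5000)
U(o) = 4 + 6*o (U(o) = 4 - 3*o/2*(-4) = 4 + 6*o)
U(-1)*(-28 - 42) = (4 + 6*(-1))*(-28 - 42) = (4 - 6)*(-70) = -2*(-70) = 140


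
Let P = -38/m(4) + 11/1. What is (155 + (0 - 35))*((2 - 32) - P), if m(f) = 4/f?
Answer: -360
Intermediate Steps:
P = -27 (P = -38/1 + 11/1 = -38/1 + 11*1 = -38/1 + 11 = -38*1 + 11 = -38 + 11 = -27)
(155 + (0 - 35))*((2 - 32) - P) = (155 + (0 - 35))*((2 - 32) - 1*(-27)) = (155 - 35)*(-30 + 27) = 120*(-3) = -360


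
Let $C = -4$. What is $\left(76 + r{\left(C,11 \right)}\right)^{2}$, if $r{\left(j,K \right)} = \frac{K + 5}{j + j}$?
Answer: $5476$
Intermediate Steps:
$r{\left(j,K \right)} = \frac{5 + K}{2 j}$
$\left(76 + r{\left(C,11 \right)}\right)^{2} = \left(76 + \frac{5 + 11}{2 \left(-4\right)}\right)^{2} = \left(76 + \frac{1}{2} \left(- \frac{1}{4}\right) 16\right)^{2} = \left(76 - 2\right)^{2} = 74^{2} = 5476$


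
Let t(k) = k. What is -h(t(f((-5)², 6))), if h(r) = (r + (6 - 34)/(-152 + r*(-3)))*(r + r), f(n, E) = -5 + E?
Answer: -366/155 ≈ -2.3613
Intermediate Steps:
h(r) = 2*r*(r - 28/(-152 - 3*r)) (h(r) = (r - 28/(-152 - 3*r))*(2*r) = 2*r*(r - 28/(-152 - 3*r)))
-h(t(f((-5)², 6))) = -2*(-5 + 6)*(28 + 3*(-5 + 6)² + 152*(-5 + 6))/(152 + 3*(-5 + 6)) = -2*(28 + 3*1² + 152*1)/(152 + 3*1) = -2*(28 + 3*1 + 152)/(152 + 3) = -2*(28 + 3 + 152)/155 = -2*183/155 = -1*366/155 = -366/155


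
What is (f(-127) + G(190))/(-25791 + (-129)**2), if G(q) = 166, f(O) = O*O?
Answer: -3259/1830 ≈ -1.7809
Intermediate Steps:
f(O) = O**2
(f(-127) + G(190))/(-25791 + (-129)**2) = ((-127)**2 + 166)/(-25791 + (-129)**2) = (16129 + 166)/(-25791 + 16641) = 16295/(-9150) = 16295*(-1/9150) = -3259/1830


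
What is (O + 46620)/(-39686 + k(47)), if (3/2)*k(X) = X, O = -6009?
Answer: -121833/118964 ≈ -1.0241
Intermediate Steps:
k(X) = 2*X/3
(O + 46620)/(-39686 + k(47)) = (-6009 + 46620)/(-39686 + (⅔)*47) = 40611/(-39686 + 94/3) = 40611/(-118964/3) = 40611*(-3/118964) = -121833/118964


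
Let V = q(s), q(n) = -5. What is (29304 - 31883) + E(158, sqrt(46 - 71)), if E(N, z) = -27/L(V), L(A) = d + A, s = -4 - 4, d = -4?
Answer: -2576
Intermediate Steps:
s = -8
V = -5
L(A) = -4 + A
E(N, z) = 3 (E(N, z) = -27/(-4 - 5) = -27/(-9) = -27*(-1/9) = 3)
(29304 - 31883) + E(158, sqrt(46 - 71)) = (29304 - 31883) + 3 = -2579 + 3 = -2576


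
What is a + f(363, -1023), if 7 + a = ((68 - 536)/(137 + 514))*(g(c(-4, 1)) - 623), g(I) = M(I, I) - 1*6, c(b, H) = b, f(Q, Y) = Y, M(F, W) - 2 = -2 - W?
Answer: -126010/217 ≈ -580.69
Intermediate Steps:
M(F, W) = -W (M(F, W) = 2 + (-2 - W) = -W)
g(I) = -6 - I (g(I) = -I - 1*6 = -I - 6 = -6 - I)
a = 95981/217 (a = -7 + ((68 - 536)/(137 + 514))*((-6 - 1*(-4)) - 623) = -7 + (-468/651)*((-6 + 4) - 623) = -7 + (-468*1/651)*(-2 - 623) = -7 - 156/217*(-625) = -7 + 97500/217 = 95981/217 ≈ 442.31)
a + f(363, -1023) = 95981/217 - 1023 = -126010/217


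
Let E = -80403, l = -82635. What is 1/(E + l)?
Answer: -1/163038 ≈ -6.1335e-6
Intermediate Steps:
1/(E + l) = 1/(-80403 - 82635) = 1/(-163038) = -1/163038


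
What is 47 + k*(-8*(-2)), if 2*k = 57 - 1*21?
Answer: 335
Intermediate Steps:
k = 18 (k = (57 - 1*21)/2 = (57 - 21)/2 = (½)*36 = 18)
47 + k*(-8*(-2)) = 47 + 18*(-8*(-2)) = 47 + 18*16 = 47 + 288 = 335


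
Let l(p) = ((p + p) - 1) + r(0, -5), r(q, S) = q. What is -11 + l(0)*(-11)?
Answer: 0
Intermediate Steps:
l(p) = -1 + 2*p (l(p) = ((p + p) - 1) + 0 = (2*p - 1) + 0 = (-1 + 2*p) + 0 = -1 + 2*p)
-11 + l(0)*(-11) = -11 + (-1 + 2*0)*(-11) = -11 + (-1 + 0)*(-11) = -11 - 1*(-11) = -11 + 11 = 0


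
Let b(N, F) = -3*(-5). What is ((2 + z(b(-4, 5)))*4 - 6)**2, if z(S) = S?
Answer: 3844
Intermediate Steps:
b(N, F) = 15
((2 + z(b(-4, 5)))*4 - 6)**2 = ((2 + 15)*4 - 6)**2 = (17*4 - 6)**2 = (68 - 6)**2 = 62**2 = 3844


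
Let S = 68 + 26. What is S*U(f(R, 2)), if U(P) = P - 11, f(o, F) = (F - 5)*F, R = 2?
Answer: -1598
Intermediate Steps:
f(o, F) = F*(-5 + F) (f(o, F) = (-5 + F)*F = F*(-5 + F))
S = 94
U(P) = -11 + P
S*U(f(R, 2)) = 94*(-11 + 2*(-5 + 2)) = 94*(-11 + 2*(-3)) = 94*(-11 - 6) = 94*(-17) = -1598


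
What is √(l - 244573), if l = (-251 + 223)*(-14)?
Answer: I*√244181 ≈ 494.15*I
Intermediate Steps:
l = 392 (l = -28*(-14) = 392)
√(l - 244573) = √(392 - 244573) = √(-244181) = I*√244181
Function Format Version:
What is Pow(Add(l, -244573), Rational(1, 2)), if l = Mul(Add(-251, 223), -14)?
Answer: Mul(I, Pow(244181, Rational(1, 2))) ≈ Mul(494.15, I)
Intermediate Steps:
l = 392 (l = Mul(-28, -14) = 392)
Pow(Add(l, -244573), Rational(1, 2)) = Pow(Add(392, -244573), Rational(1, 2)) = Pow(-244181, Rational(1, 2)) = Mul(I, Pow(244181, Rational(1, 2)))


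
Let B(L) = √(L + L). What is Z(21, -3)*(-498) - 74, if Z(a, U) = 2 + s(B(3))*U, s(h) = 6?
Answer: 7894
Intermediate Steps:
B(L) = √2*√L (B(L) = √(2*L) = √2*√L)
Z(a, U) = 2 + 6*U
Z(21, -3)*(-498) - 74 = (2 + 6*(-3))*(-498) - 74 = (2 - 18)*(-498) - 74 = -16*(-498) - 74 = 7968 - 74 = 7894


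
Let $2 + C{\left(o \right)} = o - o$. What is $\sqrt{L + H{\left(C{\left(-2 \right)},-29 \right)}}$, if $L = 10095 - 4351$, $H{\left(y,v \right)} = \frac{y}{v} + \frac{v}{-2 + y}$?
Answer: $\frac{\sqrt{19347437}}{58} \approx 75.837$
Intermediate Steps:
$C{\left(o \right)} = -2$ ($C{\left(o \right)} = -2 + \left(o - o\right) = -2 + 0 = -2$)
$H{\left(y,v \right)} = \frac{v}{-2 + y} + \frac{y}{v}$
$L = 5744$ ($L = 10095 - 4351 = 5744$)
$\sqrt{L + H{\left(C{\left(-2 \right)},-29 \right)}} = \sqrt{5744 + \frac{\left(-29\right)^{2} + \left(-2\right)^{2} - -4}{\left(-29\right) \left(-2 - 2\right)}} = \sqrt{5744 - \frac{841 + 4 + 4}{29 \left(-4\right)}} = \sqrt{5744 - \left(- \frac{1}{116}\right) 849} = \sqrt{5744 + \frac{849}{116}} = \sqrt{\frac{667153}{116}} = \frac{\sqrt{19347437}}{58}$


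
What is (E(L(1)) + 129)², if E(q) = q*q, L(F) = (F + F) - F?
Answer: 16900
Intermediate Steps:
L(F) = F (L(F) = 2*F - F = F)
E(q) = q²
(E(L(1)) + 129)² = (1² + 129)² = (1 + 129)² = 130² = 16900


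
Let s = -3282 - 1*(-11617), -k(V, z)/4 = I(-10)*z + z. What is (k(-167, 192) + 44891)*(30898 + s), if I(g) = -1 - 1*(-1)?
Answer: 1731077659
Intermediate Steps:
I(g) = 0 (I(g) = -1 + 1 = 0)
k(V, z) = -4*z (k(V, z) = -4*(0*z + z) = -4*(0 + z) = -4*z)
s = 8335 (s = -3282 + 11617 = 8335)
(k(-167, 192) + 44891)*(30898 + s) = (-4*192 + 44891)*(30898 + 8335) = (-768 + 44891)*39233 = 44123*39233 = 1731077659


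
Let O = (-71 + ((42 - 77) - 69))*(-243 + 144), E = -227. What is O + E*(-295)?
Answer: 84290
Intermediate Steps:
O = 17325 (O = (-71 + (-35 - 69))*(-99) = (-71 - 104)*(-99) = -175*(-99) = 17325)
O + E*(-295) = 17325 - 227*(-295) = 17325 + 66965 = 84290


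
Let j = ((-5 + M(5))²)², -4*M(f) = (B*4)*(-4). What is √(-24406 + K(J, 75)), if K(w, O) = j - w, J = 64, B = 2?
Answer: 29*I*√29 ≈ 156.17*I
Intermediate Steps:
M(f) = 8 (M(f) = -2*4*(-4)/4 = -2*(-4) = -¼*(-32) = 8)
j = 81 (j = ((-5 + 8)²)² = (3²)² = 9² = 81)
K(w, O) = 81 - w
√(-24406 + K(J, 75)) = √(-24406 + (81 - 1*64)) = √(-24406 + (81 - 64)) = √(-24406 + 17) = √(-24389) = 29*I*√29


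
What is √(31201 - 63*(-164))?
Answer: √41533 ≈ 203.80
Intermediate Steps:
√(31201 - 63*(-164)) = √(31201 + 10332) = √41533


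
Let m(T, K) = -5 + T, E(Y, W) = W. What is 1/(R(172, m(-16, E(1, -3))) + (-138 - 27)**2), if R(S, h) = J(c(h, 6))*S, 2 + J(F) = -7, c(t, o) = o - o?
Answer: 1/25677 ≈ 3.8945e-5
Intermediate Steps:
c(t, o) = 0
J(F) = -9 (J(F) = -2 - 7 = -9)
R(S, h) = -9*S
1/(R(172, m(-16, E(1, -3))) + (-138 - 27)**2) = 1/(-9*172 + (-138 - 27)**2) = 1/(-1548 + (-165)**2) = 1/(-1548 + 27225) = 1/25677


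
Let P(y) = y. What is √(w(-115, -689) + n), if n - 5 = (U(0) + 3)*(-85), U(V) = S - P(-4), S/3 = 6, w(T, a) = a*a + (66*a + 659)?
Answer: √427786 ≈ 654.05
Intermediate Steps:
w(T, a) = 659 + a² + 66*a (w(T, a) = a² + (659 + 66*a) = 659 + a² + 66*a)
S = 18 (S = 3*6 = 18)
U(V) = 22 (U(V) = 18 - 1*(-4) = 18 + 4 = 22)
n = -2120 (n = 5 + (22 + 3)*(-85) = 5 + 25*(-85) = 5 - 2125 = -2120)
√(w(-115, -689) + n) = √((659 + (-689)² + 66*(-689)) - 2120) = √((659 + 474721 - 45474) - 2120) = √(429906 - 2120) = √427786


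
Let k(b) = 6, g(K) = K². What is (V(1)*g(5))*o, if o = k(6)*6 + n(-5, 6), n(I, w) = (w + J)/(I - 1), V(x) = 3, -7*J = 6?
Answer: 18450/7 ≈ 2635.7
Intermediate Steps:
J = -6/7 (J = -⅐*6 = -6/7 ≈ -0.85714)
n(I, w) = (-6/7 + w)/(-1 + I) (n(I, w) = (w - 6/7)/(I - 1) = (-6/7 + w)/(-1 + I))
o = 246/7 (o = 6*6 + (-6/7 + 6)/(-1 - 5) = 36 + (36/7)/(-6) = 36 - ⅙*36/7 = 36 - 6/7 = 246/7 ≈ 35.143)
(V(1)*g(5))*o = (3*5²)*(246/7) = (3*25)*(246/7) = 75*(246/7) = 18450/7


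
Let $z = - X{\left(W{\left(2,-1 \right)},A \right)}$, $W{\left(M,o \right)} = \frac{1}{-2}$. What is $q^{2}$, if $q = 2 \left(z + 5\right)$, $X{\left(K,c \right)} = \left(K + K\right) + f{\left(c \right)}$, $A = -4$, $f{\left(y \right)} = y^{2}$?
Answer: $400$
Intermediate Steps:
$W{\left(M,o \right)} = - \frac{1}{2}$
$X{\left(K,c \right)} = c^{2} + 2 K$ ($X{\left(K,c \right)} = \left(K + K\right) + c^{2} = 2 K + c^{2} = c^{2} + 2 K$)
$z = -15$ ($z = - (\left(-4\right)^{2} + 2 \left(- \frac{1}{2}\right)) = - (16 - 1) = \left(-1\right) 15 = -15$)
$q = -20$ ($q = 2 \left(-15 + 5\right) = 2 \left(-10\right) = -20$)
$q^{2} = \left(-20\right)^{2} = 400$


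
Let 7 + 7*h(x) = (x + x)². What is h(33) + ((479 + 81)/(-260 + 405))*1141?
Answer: 1020665/203 ≈ 5027.9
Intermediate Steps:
h(x) = -1 + 4*x²/7 (h(x) = -1 + (x + x)²/7 = -1 + (2*x)²/7 = -1 + (4*x²)/7 = -1 + 4*x²/7)
h(33) + ((479 + 81)/(-260 + 405))*1141 = (-1 + (4/7)*33²) + ((479 + 81)/(-260 + 405))*1141 = (-1 + (4/7)*1089) + (560/145)*1141 = (-1 + 4356/7) + (560*(1/145))*1141 = 4349/7 + (112/29)*1141 = 4349/7 + 127792/29 = 1020665/203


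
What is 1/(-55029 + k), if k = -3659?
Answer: -1/58688 ≈ -1.7039e-5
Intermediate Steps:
1/(-55029 + k) = 1/(-55029 - 3659) = 1/(-58688) = -1/58688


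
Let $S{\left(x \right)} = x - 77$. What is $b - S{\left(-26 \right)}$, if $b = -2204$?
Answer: $-2101$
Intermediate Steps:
$S{\left(x \right)} = -77 + x$ ($S{\left(x \right)} = x - 77 = -77 + x$)
$b - S{\left(-26 \right)} = -2204 - \left(-77 - 26\right) = -2204 - -103 = -2204 + 103 = -2101$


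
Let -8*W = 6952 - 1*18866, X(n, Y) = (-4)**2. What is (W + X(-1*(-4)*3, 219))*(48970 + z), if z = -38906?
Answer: 15148836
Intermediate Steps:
X(n, Y) = 16
W = 5957/4 (W = -(6952 - 1*18866)/8 = -(6952 - 18866)/8 = -1/8*(-11914) = 5957/4 ≈ 1489.3)
(W + X(-1*(-4)*3, 219))*(48970 + z) = (5957/4 + 16)*(48970 - 38906) = (6021/4)*10064 = 15148836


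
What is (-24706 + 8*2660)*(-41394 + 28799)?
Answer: 43150470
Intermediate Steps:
(-24706 + 8*2660)*(-41394 + 28799) = (-24706 + 21280)*(-12595) = -3426*(-12595) = 43150470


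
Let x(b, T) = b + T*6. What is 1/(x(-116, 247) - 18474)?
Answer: -1/17108 ≈ -5.8452e-5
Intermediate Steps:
x(b, T) = b + 6*T
1/(x(-116, 247) - 18474) = 1/((-116 + 6*247) - 18474) = 1/((-116 + 1482) - 18474) = 1/(1366 - 18474) = 1/(-17108) = -1/17108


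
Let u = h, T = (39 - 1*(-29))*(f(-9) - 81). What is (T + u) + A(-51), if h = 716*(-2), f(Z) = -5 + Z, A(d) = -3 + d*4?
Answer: -8099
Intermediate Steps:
A(d) = -3 + 4*d
T = -6460 (T = (39 - 1*(-29))*((-5 - 9) - 81) = (39 + 29)*(-14 - 81) = 68*(-95) = -6460)
h = -1432
u = -1432
(T + u) + A(-51) = (-6460 - 1432) + (-3 + 4*(-51)) = -7892 + (-3 - 204) = -7892 - 207 = -8099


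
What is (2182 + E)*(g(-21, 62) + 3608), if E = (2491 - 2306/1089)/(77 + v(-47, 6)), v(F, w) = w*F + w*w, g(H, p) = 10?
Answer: 160344561738/20449 ≈ 7.8412e+6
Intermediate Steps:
v(F, w) = w² + F*w (v(F, w) = F*w + w² = w² + F*w)
E = -2710393/184041 (E = (2491 - 2306/1089)/(77 + 6*(-47 + 6)) = (2491 - 2306*1/1089)/(77 + 6*(-41)) = (2491 - 2306/1089)/(77 - 246) = (2710393/1089)/(-169) = (2710393/1089)*(-1/169) = -2710393/184041 ≈ -14.727)
(2182 + E)*(g(-21, 62) + 3608) = (2182 - 2710393/184041)*(10 + 3608) = (398867069/184041)*3618 = 160344561738/20449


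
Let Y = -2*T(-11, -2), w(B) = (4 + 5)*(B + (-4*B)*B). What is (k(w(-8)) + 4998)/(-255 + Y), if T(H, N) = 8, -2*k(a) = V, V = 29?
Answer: -9967/542 ≈ -18.389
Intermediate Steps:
w(B) = -36*B² + 9*B (w(B) = 9*(B - 4*B²) = -36*B² + 9*B)
k(a) = -29/2 (k(a) = -½*29 = -29/2)
Y = -16 (Y = -2*8 = -16)
(k(w(-8)) + 4998)/(-255 + Y) = (-29/2 + 4998)/(-255 - 16) = (9967/2)/(-271) = (9967/2)*(-1/271) = -9967/542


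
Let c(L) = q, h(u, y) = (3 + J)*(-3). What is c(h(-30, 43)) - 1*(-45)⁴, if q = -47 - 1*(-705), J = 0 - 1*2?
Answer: -4099967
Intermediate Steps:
J = -2 (J = 0 - 2 = -2)
q = 658 (q = -47 + 705 = 658)
h(u, y) = -3 (h(u, y) = (3 - 2)*(-3) = 1*(-3) = -3)
c(L) = 658
c(h(-30, 43)) - 1*(-45)⁴ = 658 - 1*(-45)⁴ = 658 - 1*4100625 = 658 - 4100625 = -4099967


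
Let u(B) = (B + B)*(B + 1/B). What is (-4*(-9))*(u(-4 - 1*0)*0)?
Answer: 0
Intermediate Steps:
u(B) = 2*B*(B + 1/B) (u(B) = (2*B)*(B + 1/B) = 2*B*(B + 1/B))
(-4*(-9))*(u(-4 - 1*0)*0) = (-4*(-9))*((2 + 2*(-4 - 1*0)²)*0) = 36*((2 + 2*(-4 + 0)²)*0) = 36*((2 + 2*(-4)²)*0) = 36*((2 + 2*16)*0) = 36*((2 + 32)*0) = 36*(34*0) = 36*0 = 0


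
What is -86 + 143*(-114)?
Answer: -16388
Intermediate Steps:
-86 + 143*(-114) = -86 - 16302 = -16388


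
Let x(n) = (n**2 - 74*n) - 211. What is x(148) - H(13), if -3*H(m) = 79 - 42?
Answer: 32260/3 ≈ 10753.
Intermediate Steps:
x(n) = -211 + n**2 - 74*n
H(m) = -37/3 (H(m) = -(79 - 42)/3 = -1/3*37 = -37/3)
x(148) - H(13) = (-211 + 148**2 - 74*148) - 1*(-37/3) = (-211 + 21904 - 10952) + 37/3 = 10741 + 37/3 = 32260/3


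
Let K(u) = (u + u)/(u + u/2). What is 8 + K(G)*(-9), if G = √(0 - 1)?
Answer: -4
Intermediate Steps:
G = I (G = √(-1) = I ≈ 1.0*I)
K(u) = 4/3 (K(u) = (2*u)/(u + u*(½)) = (2*u)/(u + u/2) = (2*u)/((3*u/2)) = (2*u)*(2/(3*u)) = 4/3)
8 + K(G)*(-9) = 8 + (4/3)*(-9) = 8 - 12 = -4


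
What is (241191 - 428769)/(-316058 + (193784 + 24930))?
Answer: 10421/5408 ≈ 1.9270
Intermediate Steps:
(241191 - 428769)/(-316058 + (193784 + 24930)) = -187578/(-316058 + 218714) = -187578/(-97344) = -187578*(-1/97344) = 10421/5408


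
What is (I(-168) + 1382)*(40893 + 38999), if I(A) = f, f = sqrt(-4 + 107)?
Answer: 110410744 + 79892*sqrt(103) ≈ 1.1122e+8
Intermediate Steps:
f = sqrt(103) ≈ 10.149
I(A) = sqrt(103)
(I(-168) + 1382)*(40893 + 38999) = (sqrt(103) + 1382)*(40893 + 38999) = (1382 + sqrt(103))*79892 = 110410744 + 79892*sqrt(103)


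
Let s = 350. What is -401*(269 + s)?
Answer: -248219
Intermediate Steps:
-401*(269 + s) = -401*(269 + 350) = -401*619 = -248219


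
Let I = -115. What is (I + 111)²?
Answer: 16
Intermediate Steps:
(I + 111)² = (-115 + 111)² = (-4)² = 16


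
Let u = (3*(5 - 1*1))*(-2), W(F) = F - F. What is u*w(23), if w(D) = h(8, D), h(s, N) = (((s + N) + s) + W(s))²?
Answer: -36504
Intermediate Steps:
W(F) = 0
h(s, N) = (N + 2*s)² (h(s, N) = (((s + N) + s) + 0)² = (((N + s) + s) + 0)² = ((N + 2*s) + 0)² = (N + 2*s)²)
w(D) = (16 + D)² (w(D) = (D + 2*8)² = (D + 16)² = (16 + D)²)
u = -24 (u = (3*(5 - 1))*(-2) = (3*4)*(-2) = 12*(-2) = -24)
u*w(23) = -24*(16 + 23)² = -24*39² = -24*1521 = -36504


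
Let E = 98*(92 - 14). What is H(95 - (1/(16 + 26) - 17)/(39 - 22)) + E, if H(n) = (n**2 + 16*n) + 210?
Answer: 9485115865/509796 ≈ 18606.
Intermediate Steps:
E = 7644 (E = 98*78 = 7644)
H(n) = 210 + n**2 + 16*n
H(95 - (1/(16 + 26) - 17)/(39 - 22)) + E = (210 + (95 - (1/(16 + 26) - 17)/(39 - 22))**2 + 16*(95 - (1/(16 + 26) - 17)/(39 - 22))) + 7644 = (210 + (95 - (1/42 - 17)/17)**2 + 16*(95 - (1/42 - 17)/17)) + 7644 = (210 + (95 - (-713)/(42*17))**2 + 16*(95 - (-713)/(42*17))) + 7644 = (210 + (95 - 1*(-713/714))**2 + 16*(95 - 1*(-713/714))) + 7644 = (210 + (95 + 713/714)**2 + 16*(95 + 713/714)) + 7644 = (210 + (68543/714)**2 + 16*(68543/714)) + 7644 = (210 + 4698142849/509796 + 548344/357) + 7644 = 5588235241/509796 + 7644 = 9485115865/509796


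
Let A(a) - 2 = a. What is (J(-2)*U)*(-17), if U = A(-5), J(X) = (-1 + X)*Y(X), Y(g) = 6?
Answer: -918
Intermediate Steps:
A(a) = 2 + a
J(X) = -6 + 6*X (J(X) = (-1 + X)*6 = -6 + 6*X)
U = -3 (U = 2 - 5 = -3)
(J(-2)*U)*(-17) = ((-6 + 6*(-2))*(-3))*(-17) = ((-6 - 12)*(-3))*(-17) = -18*(-3)*(-17) = 54*(-17) = -918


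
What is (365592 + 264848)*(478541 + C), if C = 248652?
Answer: 458451554920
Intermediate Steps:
(365592 + 264848)*(478541 + C) = (365592 + 264848)*(478541 + 248652) = 630440*727193 = 458451554920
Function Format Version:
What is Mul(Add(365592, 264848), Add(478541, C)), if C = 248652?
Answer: 458451554920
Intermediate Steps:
Mul(Add(365592, 264848), Add(478541, C)) = Mul(Add(365592, 264848), Add(478541, 248652)) = Mul(630440, 727193) = 458451554920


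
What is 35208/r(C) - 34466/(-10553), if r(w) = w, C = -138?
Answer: -61132286/242719 ≈ -251.86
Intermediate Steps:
35208/r(C) - 34466/(-10553) = 35208/(-138) - 34466/(-10553) = 35208*(-1/138) - 34466*(-1/10553) = -5868/23 + 34466/10553 = -61132286/242719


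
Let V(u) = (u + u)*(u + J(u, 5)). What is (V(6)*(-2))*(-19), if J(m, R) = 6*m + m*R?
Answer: 32832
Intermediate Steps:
J(m, R) = 6*m + R*m
V(u) = 24*u² (V(u) = (u + u)*(u + u*(6 + 5)) = (2*u)*(u + u*11) = (2*u)*(u + 11*u) = (2*u)*(12*u) = 24*u²)
(V(6)*(-2))*(-19) = ((24*6²)*(-2))*(-19) = ((24*36)*(-2))*(-19) = (864*(-2))*(-19) = -1728*(-19) = 32832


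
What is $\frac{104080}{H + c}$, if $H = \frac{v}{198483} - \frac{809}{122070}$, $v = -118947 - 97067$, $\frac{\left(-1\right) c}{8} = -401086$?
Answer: $\frac{280192840647200}{8638077427678617} \approx 0.032437$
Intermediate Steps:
$c = 3208688$ ($c = \left(-8\right) \left(-401086\right) = 3208688$)
$v = -216014$ ($v = -118947 - 97067 = -216014$)
$H = - \frac{2947711303}{2692091090}$ ($H = - \frac{216014}{198483} - \frac{809}{122070} = - \frac{2947711303}{2692091090} \approx -1.095$)
$\frac{104080}{H + c} = \frac{104080}{- \frac{2947711303}{2692091090} + 3208688} = \frac{104080}{\frac{8638077427678617}{2692091090}} = 104080 \cdot \frac{2692091090}{8638077427678617} = \frac{280192840647200}{8638077427678617}$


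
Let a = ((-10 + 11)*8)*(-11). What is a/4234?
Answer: -44/2117 ≈ -0.020784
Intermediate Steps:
a = -88 (a = (1*8)*(-11) = 8*(-11) = -88)
a/4234 = -88/4234 = -88*1/4234 = -44/2117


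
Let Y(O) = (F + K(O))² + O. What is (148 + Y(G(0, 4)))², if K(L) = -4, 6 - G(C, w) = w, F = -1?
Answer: 30625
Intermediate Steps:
G(C, w) = 6 - w
Y(O) = 25 + O (Y(O) = (-1 - 4)² + O = (-5)² + O = 25 + O)
(148 + Y(G(0, 4)))² = (148 + (25 + (6 - 1*4)))² = (148 + (25 + (6 - 4)))² = (148 + (25 + 2))² = (148 + 27)² = 175² = 30625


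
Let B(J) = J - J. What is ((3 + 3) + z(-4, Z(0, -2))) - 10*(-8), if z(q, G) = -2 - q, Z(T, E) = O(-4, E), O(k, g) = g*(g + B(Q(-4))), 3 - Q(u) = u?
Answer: 88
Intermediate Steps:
Q(u) = 3 - u
B(J) = 0
O(k, g) = g**2 (O(k, g) = g*(g + 0) = g*g = g**2)
Z(T, E) = E**2
((3 + 3) + z(-4, Z(0, -2))) - 10*(-8) = ((3 + 3) + (-2 - 1*(-4))) - 10*(-8) = (6 + (-2 + 4)) + 80 = (6 + 2) + 80 = 8 + 80 = 88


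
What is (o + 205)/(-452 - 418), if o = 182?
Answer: -129/290 ≈ -0.44483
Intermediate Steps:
(o + 205)/(-452 - 418) = (182 + 205)/(-452 - 418) = 387/(-870) = 387*(-1/870) = -129/290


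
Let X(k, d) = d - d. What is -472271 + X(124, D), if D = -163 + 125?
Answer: -472271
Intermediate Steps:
D = -38
X(k, d) = 0
-472271 + X(124, D) = -472271 + 0 = -472271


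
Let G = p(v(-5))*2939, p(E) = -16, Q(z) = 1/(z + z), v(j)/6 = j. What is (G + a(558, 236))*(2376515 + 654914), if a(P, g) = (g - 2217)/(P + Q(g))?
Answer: -37547204050789320/263377 ≈ -1.4256e+11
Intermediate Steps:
v(j) = 6*j
Q(z) = 1/(2*z)
a(P, g) = (-2217 + g)/(P + 1/(2*g)) (a(P, g) = (g - 2217)/(P + 1/(2*g)) = (-2217 + g)/(P + 1/(2*g)))
G = -47024 (G = -16*2939 = -47024)
(G + a(558, 236))*(2376515 + 654914) = (-47024 + 2*236*(-2217 + 236)/(1 + 2*558*236))*(2376515 + 654914) = (-47024 + 2*236*(-1981)/(1 + 263376))*3031429 = (-47024 + 2*236*(-1981)/263377)*3031429 = (-47024 + 2*236*(1/263377)*(-1981))*3031429 = (-47024 - 935032/263377)*3031429 = -12385975080/263377*3031429 = -37547204050789320/263377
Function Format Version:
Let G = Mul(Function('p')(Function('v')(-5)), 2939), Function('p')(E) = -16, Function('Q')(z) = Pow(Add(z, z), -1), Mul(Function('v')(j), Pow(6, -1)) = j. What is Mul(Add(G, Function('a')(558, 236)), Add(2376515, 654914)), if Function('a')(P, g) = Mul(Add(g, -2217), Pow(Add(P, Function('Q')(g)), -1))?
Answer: Rational(-37547204050789320, 263377) ≈ -1.4256e+11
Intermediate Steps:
Function('v')(j) = Mul(6, j)
Function('Q')(z) = Mul(Rational(1, 2), Pow(z, -1)) (Function('Q')(z) = Pow(Mul(2, z), -1) = Mul(Rational(1, 2), Pow(z, -1)))
Function('a')(P, g) = Mul(Pow(Add(P, Mul(Rational(1, 2), Pow(g, -1))), -1), Add(-2217, g)) (Function('a')(P, g) = Mul(Add(g, -2217), Pow(Add(P, Mul(Rational(1, 2), Pow(g, -1))), -1)) = Mul(Add(-2217, g), Pow(Add(P, Mul(Rational(1, 2), Pow(g, -1))), -1)) = Mul(Pow(Add(P, Mul(Rational(1, 2), Pow(g, -1))), -1), Add(-2217, g)))
G = -47024 (G = Mul(-16, 2939) = -47024)
Mul(Add(G, Function('a')(558, 236)), Add(2376515, 654914)) = Mul(Add(-47024, Mul(2, 236, Pow(Add(1, Mul(2, 558, 236)), -1), Add(-2217, 236))), Add(2376515, 654914)) = Mul(Add(-47024, Mul(2, 236, Pow(Add(1, 263376), -1), -1981)), 3031429) = Mul(Add(-47024, Mul(2, 236, Pow(263377, -1), -1981)), 3031429) = Mul(Add(-47024, Mul(2, 236, Rational(1, 263377), -1981)), 3031429) = Mul(Add(-47024, Rational(-935032, 263377)), 3031429) = Mul(Rational(-12385975080, 263377), 3031429) = Rational(-37547204050789320, 263377)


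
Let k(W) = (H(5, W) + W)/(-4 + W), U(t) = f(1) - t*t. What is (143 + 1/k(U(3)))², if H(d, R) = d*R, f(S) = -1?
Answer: 18464209/900 ≈ 20516.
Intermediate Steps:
U(t) = -1 - t² (U(t) = -1 - t*t = -1 - t²)
H(d, R) = R*d
k(W) = 6*W/(-4 + W) (k(W) = (W*5 + W)/(-4 + W) = (5*W + W)/(-4 + W) = (6*W)/(-4 + W) = 6*W/(-4 + W))
(143 + 1/k(U(3)))² = (143 + 1/(6*(-1 - 1*3²)/(-4 + (-1 - 1*3²))))² = (143 + 1/(6*(-1 - 1*9)/(-4 + (-1 - 1*9))))² = (143 + 1/(6*(-1 - 9)/(-4 + (-1 - 9))))² = (143 + 1/(6*(-10)/(-4 - 10)))² = (143 + 1/(6*(-10)/(-14)))² = (143 + 1/(6*(-10)*(-1/14)))² = (143 + 1/(30/7))² = (143 + 7/30)² = (4297/30)² = 18464209/900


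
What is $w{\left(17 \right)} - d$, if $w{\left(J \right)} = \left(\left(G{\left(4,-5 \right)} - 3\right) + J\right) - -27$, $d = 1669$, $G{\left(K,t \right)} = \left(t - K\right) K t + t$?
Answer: $-1453$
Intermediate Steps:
$G{\left(K,t \right)} = t + K t \left(t - K\right)$ ($G{\left(K,t \right)} = K \left(t - K\right) t + t = K t \left(t - K\right) + t = t + K t \left(t - K\right)$)
$w{\left(J \right)} = 199 + J$ ($w{\left(J \right)} = \left(\left(- 5 \left(1 - 4^{2} + 4 \left(-5\right)\right) - 3\right) + J\right) - -27 = \left(\left(- 5 \left(1 - 16 - 20\right) - 3\right) + J\right) + 27 = \left(\left(\left(-5\right) \left(-35\right) - 3\right) + J\right) + 27 = \left(\left(175 - 3\right) + J\right) + 27 = \left(172 + J\right) + 27 = 199 + J$)
$w{\left(17 \right)} - d = \left(199 + 17\right) - 1669 = 216 - 1669 = -1453$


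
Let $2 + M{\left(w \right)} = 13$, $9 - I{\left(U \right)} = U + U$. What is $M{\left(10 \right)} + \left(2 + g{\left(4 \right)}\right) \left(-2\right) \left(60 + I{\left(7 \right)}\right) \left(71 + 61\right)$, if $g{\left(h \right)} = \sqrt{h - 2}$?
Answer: $-29029 - 14520 \sqrt{2} \approx -49563.0$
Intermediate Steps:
$g{\left(h \right)} = \sqrt{-2 + h}$
$I{\left(U \right)} = 9 - 2 U$ ($I{\left(U \right)} = 9 - \left(U + U\right) = 9 - 2 U$)
$M{\left(w \right)} = 11$ ($M{\left(w \right)} = -2 + 13 = 11$)
$M{\left(10 \right)} + \left(2 + g{\left(4 \right)}\right) \left(-2\right) \left(60 + I{\left(7 \right)}\right) \left(71 + 61\right) = 11 + \left(2 + \sqrt{-2 + 4}\right) \left(-2\right) \left(60 + \left(9 - 14\right)\right) \left(71 + 61\right) = 11 + \left(2 + \sqrt{2}\right) \left(-2\right) \left(60 + \left(9 - 14\right)\right) 132 = 11 + \left(-4 - 2 \sqrt{2}\right) \left(60 - 5\right) 132 = 11 + \left(-4 - 2 \sqrt{2}\right) 55 \cdot 132 = 11 + \left(-4 - 2 \sqrt{2}\right) 7260 = 11 - \left(29040 + 14520 \sqrt{2}\right) = -29029 - 14520 \sqrt{2}$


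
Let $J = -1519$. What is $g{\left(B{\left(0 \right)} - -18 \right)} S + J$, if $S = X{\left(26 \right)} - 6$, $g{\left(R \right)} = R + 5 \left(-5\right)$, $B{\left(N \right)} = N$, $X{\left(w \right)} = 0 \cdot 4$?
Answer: $-1477$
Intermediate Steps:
$X{\left(w \right)} = 0$
$g{\left(R \right)} = -25 + R$ ($g{\left(R \right)} = R - 25 = -25 + R$)
$S = -6$ ($S = 0 - 6 = -6$)
$g{\left(B{\left(0 \right)} - -18 \right)} S + J = \left(-25 + \left(0 - -18\right)\right) \left(-6\right) - 1519 = \left(-25 + \left(0 + 18\right)\right) \left(-6\right) - 1519 = \left(-25 + 18\right) \left(-6\right) - 1519 = \left(-7\right) \left(-6\right) - 1519 = 42 - 1519 = -1477$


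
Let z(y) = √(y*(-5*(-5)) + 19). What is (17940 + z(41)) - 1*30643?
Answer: -12703 + 6*√29 ≈ -12671.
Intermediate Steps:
z(y) = √(19 + 25*y) (z(y) = √(y*25 + 19) = √(25*y + 19) = √(19 + 25*y))
(17940 + z(41)) - 1*30643 = (17940 + √(19 + 25*41)) - 1*30643 = (17940 + √(19 + 1025)) - 30643 = (17940 + √1044) - 30643 = (17940 + 6*√29) - 30643 = -12703 + 6*√29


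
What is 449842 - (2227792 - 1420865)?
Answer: -357085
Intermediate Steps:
449842 - (2227792 - 1420865) = 449842 - 1*806927 = 449842 - 806927 = -357085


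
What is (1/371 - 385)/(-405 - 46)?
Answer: 142834/167321 ≈ 0.85365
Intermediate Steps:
(1/371 - 385)/(-405 - 46) = (1/371 - 385)/(-451) = -142834/371*(-1/451) = 142834/167321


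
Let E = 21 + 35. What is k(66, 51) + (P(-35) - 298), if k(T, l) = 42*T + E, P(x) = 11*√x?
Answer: 2530 + 11*I*√35 ≈ 2530.0 + 65.077*I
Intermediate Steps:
E = 56
k(T, l) = 56 + 42*T (k(T, l) = 42*T + 56 = 56 + 42*T)
k(66, 51) + (P(-35) - 298) = (56 + 42*66) + (11*√(-35) - 298) = (56 + 2772) + (11*(I*√35) - 298) = 2828 + (11*I*√35 - 298) = 2828 + (-298 + 11*I*√35) = 2530 + 11*I*√35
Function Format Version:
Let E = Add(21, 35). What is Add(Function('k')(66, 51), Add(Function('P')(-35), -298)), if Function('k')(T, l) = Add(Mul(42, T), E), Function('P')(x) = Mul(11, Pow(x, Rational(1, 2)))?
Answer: Add(2530, Mul(11, I, Pow(35, Rational(1, 2)))) ≈ Add(2530.0, Mul(65.077, I))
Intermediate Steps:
E = 56
Function('k')(T, l) = Add(56, Mul(42, T)) (Function('k')(T, l) = Add(Mul(42, T), 56) = Add(56, Mul(42, T)))
Add(Function('k')(66, 51), Add(Function('P')(-35), -298)) = Add(Add(56, Mul(42, 66)), Add(Mul(11, Pow(-35, Rational(1, 2))), -298)) = Add(Add(56, 2772), Add(Mul(11, Mul(I, Pow(35, Rational(1, 2)))), -298)) = Add(2828, Add(Mul(11, I, Pow(35, Rational(1, 2))), -298)) = Add(2828, Add(-298, Mul(11, I, Pow(35, Rational(1, 2))))) = Add(2530, Mul(11, I, Pow(35, Rational(1, 2))))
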